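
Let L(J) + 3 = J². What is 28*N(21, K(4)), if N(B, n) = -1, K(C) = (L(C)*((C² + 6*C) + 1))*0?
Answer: -28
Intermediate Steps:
L(J) = -3 + J²
K(C) = 0 (K(C) = ((-3 + C²)*((C² + 6*C) + 1))*0 = ((-3 + C²)*(1 + C² + 6*C))*0 = 0)
28*N(21, K(4)) = 28*(-1) = -28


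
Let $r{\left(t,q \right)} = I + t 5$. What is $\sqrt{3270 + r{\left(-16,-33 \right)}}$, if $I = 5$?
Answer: $3 \sqrt{355} \approx 56.524$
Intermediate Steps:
$r{\left(t,q \right)} = 5 + 5 t$ ($r{\left(t,q \right)} = 5 + t 5 = 5 + 5 t$)
$\sqrt{3270 + r{\left(-16,-33 \right)}} = \sqrt{3270 + \left(5 + 5 \left(-16\right)\right)} = \sqrt{3270 + \left(5 - 80\right)} = \sqrt{3270 - 75} = \sqrt{3195} = 3 \sqrt{355}$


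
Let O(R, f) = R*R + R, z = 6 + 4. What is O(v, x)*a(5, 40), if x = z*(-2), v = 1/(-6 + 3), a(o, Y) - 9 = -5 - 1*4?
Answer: 0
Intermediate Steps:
z = 10
a(o, Y) = 0 (a(o, Y) = 9 + (-5 - 1*4) = 9 + (-5 - 4) = 9 - 9 = 0)
v = -⅓ (v = 1/(-3) = -⅓ ≈ -0.33333)
x = -20 (x = 10*(-2) = -20)
O(R, f) = R + R² (O(R, f) = R² + R = R + R²)
O(v, x)*a(5, 40) = -(1 - ⅓)/3*0 = -⅓*⅔*0 = -2/9*0 = 0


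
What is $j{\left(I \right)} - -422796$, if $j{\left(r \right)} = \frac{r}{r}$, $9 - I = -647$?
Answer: $422797$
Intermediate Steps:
$I = 656$ ($I = 9 - -647 = 9 + 647 = 656$)
$j{\left(r \right)} = 1$
$j{\left(I \right)} - -422796 = 1 - -422796 = 1 + 422796 = 422797$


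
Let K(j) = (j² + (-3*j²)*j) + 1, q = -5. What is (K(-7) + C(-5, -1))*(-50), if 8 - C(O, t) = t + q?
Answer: -54650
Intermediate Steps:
K(j) = 1 + j² - 3*j³ (K(j) = (j² - 3*j³) + 1 = 1 + j² - 3*j³)
C(O, t) = 13 - t (C(O, t) = 8 - (t - 5) = 8 - (-5 + t) = 8 + (5 - t) = 13 - t)
(K(-7) + C(-5, -1))*(-50) = ((1 + (-7)² - 3*(-7)³) + (13 - 1*(-1)))*(-50) = ((1 + 49 - 3*(-343)) + (13 + 1))*(-50) = ((1 + 49 + 1029) + 14)*(-50) = (1079 + 14)*(-50) = 1093*(-50) = -54650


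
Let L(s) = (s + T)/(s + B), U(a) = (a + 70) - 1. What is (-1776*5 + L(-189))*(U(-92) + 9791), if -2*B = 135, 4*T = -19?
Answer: -14831250940/171 ≈ -8.6732e+7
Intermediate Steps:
T = -19/4 (T = (¼)*(-19) = -19/4 ≈ -4.7500)
B = -135/2 (B = -½*135 = -135/2 ≈ -67.500)
U(a) = 69 + a (U(a) = (70 + a) - 1 = 69 + a)
L(s) = (-19/4 + s)/(-135/2 + s) (L(s) = (s - 19/4)/(s - 135/2) = (-19/4 + s)/(-135/2 + s))
(-1776*5 + L(-189))*(U(-92) + 9791) = (-1776*5 + (-19 + 4*(-189))/(2*(-135 + 2*(-189))))*((69 - 92) + 9791) = (-8880 + (-19 - 756)/(2*(-135 - 378)))*(-23 + 9791) = (-8880 + (½)*(-775)/(-513))*9768 = (-8880 + (½)*(-1/513)*(-775))*9768 = (-8880 + 775/1026)*9768 = -9110105/1026*9768 = -14831250940/171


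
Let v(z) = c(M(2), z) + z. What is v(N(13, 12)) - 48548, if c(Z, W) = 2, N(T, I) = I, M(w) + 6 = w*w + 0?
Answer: -48534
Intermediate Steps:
M(w) = -6 + w**2 (M(w) = -6 + (w*w + 0) = -6 + (w**2 + 0) = -6 + w**2)
v(z) = 2 + z
v(N(13, 12)) - 48548 = (2 + 12) - 48548 = 14 - 48548 = -48534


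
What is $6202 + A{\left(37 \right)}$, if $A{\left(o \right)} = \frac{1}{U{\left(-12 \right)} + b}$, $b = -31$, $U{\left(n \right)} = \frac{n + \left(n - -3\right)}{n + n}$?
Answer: $\frac{1494674}{241} \approx 6202.0$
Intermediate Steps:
$U{\left(n \right)} = \frac{3 + 2 n}{2 n}$ ($U{\left(n \right)} = \frac{n + \left(n + 3\right)}{2 n} = \left(n + \left(3 + n\right)\right) \frac{1}{2 n} = \left(3 + 2 n\right) \frac{1}{2 n} = \frac{3 + 2 n}{2 n}$)
$A{\left(o \right)} = - \frac{8}{241}$ ($A{\left(o \right)} = \frac{1}{\frac{\frac{3}{2} - 12}{-12} - 31} = \frac{1}{\left(- \frac{1}{12}\right) \left(- \frac{21}{2}\right) - 31} = \frac{1}{\frac{7}{8} - 31} = \frac{1}{- \frac{241}{8}} = - \frac{8}{241}$)
$6202 + A{\left(37 \right)} = 6202 - \frac{8}{241} = \frac{1494674}{241}$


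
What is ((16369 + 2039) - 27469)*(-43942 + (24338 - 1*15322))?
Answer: 316464486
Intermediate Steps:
((16369 + 2039) - 27469)*(-43942 + (24338 - 1*15322)) = (18408 - 27469)*(-43942 + (24338 - 15322)) = -9061*(-43942 + 9016) = -9061*(-34926) = 316464486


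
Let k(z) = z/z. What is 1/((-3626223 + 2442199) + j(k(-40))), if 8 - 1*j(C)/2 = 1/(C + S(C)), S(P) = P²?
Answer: -1/1184009 ≈ -8.4459e-7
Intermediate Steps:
k(z) = 1
j(C) = 16 - 2/(C + C²)
1/((-3626223 + 2442199) + j(k(-40))) = 1/((-3626223 + 2442199) + 2*(-1 + 8*1 + 8*1²)/(1*(1 + 1))) = 1/(-1184024 + 2*1*(-1 + 8 + 8*1)/2) = 1/(-1184024 + 2*1*(½)*(-1 + 8 + 8)) = 1/(-1184024 + 2*1*(½)*15) = 1/(-1184024 + 15) = 1/(-1184009) = -1/1184009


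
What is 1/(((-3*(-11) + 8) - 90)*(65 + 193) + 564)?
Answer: -1/12078 ≈ -8.2795e-5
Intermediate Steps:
1/(((-3*(-11) + 8) - 90)*(65 + 193) + 564) = 1/(((33 + 8) - 90)*258 + 564) = 1/((41 - 90)*258 + 564) = 1/(-49*258 + 564) = 1/(-12642 + 564) = 1/(-12078) = -1/12078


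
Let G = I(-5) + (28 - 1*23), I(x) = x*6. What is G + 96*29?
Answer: 2759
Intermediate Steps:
I(x) = 6*x
G = -25 (G = 6*(-5) + (28 - 1*23) = -30 + (28 - 23) = -30 + 5 = -25)
G + 96*29 = -25 + 96*29 = -25 + 2784 = 2759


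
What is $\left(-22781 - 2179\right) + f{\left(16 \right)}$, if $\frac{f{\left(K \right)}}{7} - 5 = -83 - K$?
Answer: $-25618$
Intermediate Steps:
$f{\left(K \right)} = -546 - 7 K$ ($f{\left(K \right)} = 35 + 7 \left(-83 - K\right) = 35 - \left(581 + 7 K\right) = -546 - 7 K$)
$\left(-22781 - 2179\right) + f{\left(16 \right)} = \left(-22781 - 2179\right) - 658 = -24960 - 658 = -25618$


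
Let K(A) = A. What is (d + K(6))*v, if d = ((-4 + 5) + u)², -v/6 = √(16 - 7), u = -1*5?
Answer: -396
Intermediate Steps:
u = -5
v = -18 (v = -6*√(16 - 7) = -6*√9 = -6*3 = -18)
d = 16 (d = ((-4 + 5) - 5)² = (1 - 5)² = (-4)² = 16)
(d + K(6))*v = (16 + 6)*(-18) = 22*(-18) = -396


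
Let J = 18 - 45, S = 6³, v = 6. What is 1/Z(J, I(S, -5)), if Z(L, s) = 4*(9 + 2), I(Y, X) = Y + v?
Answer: 1/44 ≈ 0.022727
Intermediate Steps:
S = 216
I(Y, X) = 6 + Y (I(Y, X) = Y + 6 = 6 + Y)
J = -27
Z(L, s) = 44 (Z(L, s) = 4*11 = 44)
1/Z(J, I(S, -5)) = 1/44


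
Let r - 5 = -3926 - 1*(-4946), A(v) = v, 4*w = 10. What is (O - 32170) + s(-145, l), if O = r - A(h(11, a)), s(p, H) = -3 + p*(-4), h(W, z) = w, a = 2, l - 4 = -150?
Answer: -61141/2 ≈ -30571.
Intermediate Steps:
l = -146 (l = 4 - 150 = -146)
w = 5/2 (w = (1/4)*10 = 5/2 ≈ 2.5000)
h(W, z) = 5/2
s(p, H) = -3 - 4*p
r = 1025 (r = 5 + (-3926 - 1*(-4946)) = 5 + (-3926 + 4946) = 5 + 1020 = 1025)
O = 2045/2 (O = 1025 - 1*5/2 = 1025 - 5/2 = 2045/2 ≈ 1022.5)
(O - 32170) + s(-145, l) = (2045/2 - 32170) + (-3 - 4*(-145)) = -62295/2 + (-3 + 580) = -62295/2 + 577 = -61141/2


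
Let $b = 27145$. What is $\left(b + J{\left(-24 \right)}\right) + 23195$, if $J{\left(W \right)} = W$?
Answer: $50316$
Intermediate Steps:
$\left(b + J{\left(-24 \right)}\right) + 23195 = \left(27145 - 24\right) + 23195 = 27121 + 23195 = 50316$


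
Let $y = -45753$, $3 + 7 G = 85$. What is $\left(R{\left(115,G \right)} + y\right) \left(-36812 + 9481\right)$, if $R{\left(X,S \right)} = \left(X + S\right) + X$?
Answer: $\frac{8707082649}{7} \approx 1.2439 \cdot 10^{9}$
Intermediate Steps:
$G = \frac{82}{7}$ ($G = - \frac{3}{7} + \frac{1}{7} \cdot 85 = - \frac{3}{7} + \frac{85}{7} = \frac{82}{7} \approx 11.714$)
$R{\left(X,S \right)} = S + 2 X$ ($R{\left(X,S \right)} = \left(S + X\right) + X = S + 2 X$)
$\left(R{\left(115,G \right)} + y\right) \left(-36812 + 9481\right) = \left(\left(\frac{82}{7} + 2 \cdot 115\right) - 45753\right) \left(-36812 + 9481\right) = \left(\left(\frac{82}{7} + 230\right) - 45753\right) \left(-27331\right) = \left(\frac{1692}{7} - 45753\right) \left(-27331\right) = \left(- \frac{318579}{7}\right) \left(-27331\right) = \frac{8707082649}{7}$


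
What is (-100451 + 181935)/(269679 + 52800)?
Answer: 81484/322479 ≈ 0.25268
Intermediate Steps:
(-100451 + 181935)/(269679 + 52800) = 81484/322479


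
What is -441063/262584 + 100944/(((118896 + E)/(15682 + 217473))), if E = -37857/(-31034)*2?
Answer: 169127612860585759/854415496328 ≈ 1.9795e+5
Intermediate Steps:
E = 37857/15517 (E = -37857*(-1/31034)*2 = (37857/31034)*2 = 37857/15517 ≈ 2.4397)
-441063/262584 + 100944/(((118896 + E)/(15682 + 217473))) = -441063/262584 + 100944/(((118896 + 37857/15517)/(15682 + 217473))) = -441063*1/262584 + 100944/(((1844947089/15517)/233155)) = -7001/4168 + 100944/(((1844947089/15517)*(1/233155))) = -7001/4168 + 100944/(1844947089/3617866135) = -7001/4168 + 100944*(3617866135/1844947089) = -7001/4168 + 40577986570160/204994121 = 169127612860585759/854415496328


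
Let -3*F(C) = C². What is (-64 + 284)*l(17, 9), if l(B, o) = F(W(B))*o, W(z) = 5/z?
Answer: -16500/289 ≈ -57.093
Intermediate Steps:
F(C) = -C²/3
l(B, o) = -25*o/(3*B²) (l(B, o) = (-25/B²/3)*o = (-25/(3*B²))*o = -25*o/(3*B²))
(-64 + 284)*l(17, 9) = (-64 + 284)*(-25/3*9/17²) = 220*(-25/3*9*1/289) = 220*(-75/289) = -16500/289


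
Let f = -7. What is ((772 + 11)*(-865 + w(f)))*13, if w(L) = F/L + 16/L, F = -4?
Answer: -61755993/7 ≈ -8.8223e+6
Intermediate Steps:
w(L) = 12/L (w(L) = -4/L + 16/L = 12/L)
((772 + 11)*(-865 + w(f)))*13 = ((772 + 11)*(-865 + 12/(-7)))*13 = (783*(-865 + 12*(-⅐)))*13 = (783*(-865 - 12/7))*13 = (783*(-6067/7))*13 = -4750461/7*13 = -61755993/7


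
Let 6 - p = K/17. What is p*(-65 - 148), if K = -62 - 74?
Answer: -2982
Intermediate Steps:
K = -136
p = 14 (p = 6 - (-136)/17 = 6 - 1*(-8) = 6 + 8 = 14)
p*(-65 - 148) = 14*(-65 - 148) = 14*(-213) = -2982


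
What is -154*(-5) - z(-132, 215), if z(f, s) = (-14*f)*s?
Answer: -396550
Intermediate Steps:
z(f, s) = -14*f*s
-154*(-5) - z(-132, 215) = -154*(-5) - (-14)*(-132)*215 = 770 - 1*397320 = 770 - 397320 = -396550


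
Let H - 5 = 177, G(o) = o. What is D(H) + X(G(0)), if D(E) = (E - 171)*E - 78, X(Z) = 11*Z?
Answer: 1924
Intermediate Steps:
H = 182 (H = 5 + 177 = 182)
D(E) = -78 + E*(-171 + E) (D(E) = (-171 + E)*E - 78 = E*(-171 + E) - 78 = -78 + E*(-171 + E))
D(H) + X(G(0)) = (-78 + 182**2 - 171*182) + 11*0 = (-78 + 33124 - 31122) + 0 = 1924 + 0 = 1924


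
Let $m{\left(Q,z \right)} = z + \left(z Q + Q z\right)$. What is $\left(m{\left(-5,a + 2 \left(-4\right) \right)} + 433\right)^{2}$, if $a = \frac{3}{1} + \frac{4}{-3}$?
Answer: $240100$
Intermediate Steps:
$a = \frac{5}{3}$ ($a = 3 \cdot 1 + 4 \left(- \frac{1}{3}\right) = 3 - \frac{4}{3} = \frac{5}{3} \approx 1.6667$)
$m{\left(Q,z \right)} = z + 2 Q z$ ($m{\left(Q,z \right)} = z + \left(Q z + Q z\right) = z + 2 Q z$)
$\left(m{\left(-5,a + 2 \left(-4\right) \right)} + 433\right)^{2} = \left(\left(\frac{5}{3} + 2 \left(-4\right)\right) \left(1 + 2 \left(-5\right)\right) + 433\right)^{2} = \left(\left(\frac{5}{3} - 8\right) \left(1 - 10\right) + 433\right)^{2} = \left(\left(- \frac{19}{3}\right) \left(-9\right) + 433\right)^{2} = \left(57 + 433\right)^{2} = 490^{2} = 240100$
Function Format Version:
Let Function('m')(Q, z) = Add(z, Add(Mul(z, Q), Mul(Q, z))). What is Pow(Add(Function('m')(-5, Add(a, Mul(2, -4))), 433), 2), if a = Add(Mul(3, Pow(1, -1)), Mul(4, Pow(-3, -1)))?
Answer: 240100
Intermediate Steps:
a = Rational(5, 3) (a = Add(Mul(3, 1), Mul(4, Rational(-1, 3))) = Add(3, Rational(-4, 3)) = Rational(5, 3) ≈ 1.6667)
Function('m')(Q, z) = Add(z, Mul(2, Q, z)) (Function('m')(Q, z) = Add(z, Add(Mul(Q, z), Mul(Q, z))) = Add(z, Mul(2, Q, z)))
Pow(Add(Function('m')(-5, Add(a, Mul(2, -4))), 433), 2) = Pow(Add(Mul(Add(Rational(5, 3), Mul(2, -4)), Add(1, Mul(2, -5))), 433), 2) = Pow(Add(Mul(Add(Rational(5, 3), -8), Add(1, -10)), 433), 2) = Pow(Add(Mul(Rational(-19, 3), -9), 433), 2) = Pow(Add(57, 433), 2) = Pow(490, 2) = 240100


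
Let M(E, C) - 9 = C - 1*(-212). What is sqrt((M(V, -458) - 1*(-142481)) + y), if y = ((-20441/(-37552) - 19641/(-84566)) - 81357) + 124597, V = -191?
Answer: sqrt(29227119780742674221363)/396952804 ≈ 430.68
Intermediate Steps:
M(E, C) = 221 + C (M(E, C) = 9 + (C - 1*(-212)) = 9 + (C + 212) = 9 + (212 + C) = 221 + C)
y = 68658190066059/1587811216 (y = ((-20441*(-1/37552) - 19641*(-1/84566)) - 81357) + 124597 = ((20441/37552 + 19641/84566) - 81357) + 124597 = (1233086219/1587811216 - 81357) + 124597 = -129178324013893/1587811216 + 124597 = 68658190066059/1587811216 ≈ 43241.)
sqrt((M(V, -458) - 1*(-142481)) + y) = sqrt(((221 - 458) - 1*(-142481)) + 68658190066059/1587811216) = sqrt((-237 + 142481) + 68658190066059/1587811216) = sqrt(142244 + 68658190066059/1587811216) = sqrt(294514808674763/1587811216) = sqrt(29227119780742674221363)/396952804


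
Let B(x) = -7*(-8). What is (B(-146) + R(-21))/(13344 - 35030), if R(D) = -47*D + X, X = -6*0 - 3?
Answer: -520/10843 ≈ -0.047957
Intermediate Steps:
B(x) = 56
X = -3 (X = 0 - 3 = -3)
R(D) = -3 - 47*D (R(D) = -47*D - 3 = -3 - 47*D)
(B(-146) + R(-21))/(13344 - 35030) = (56 + (-3 - 47*(-21)))/(13344 - 35030) = (56 + (-3 + 987))/(-21686) = (56 + 984)*(-1/21686) = 1040*(-1/21686) = -520/10843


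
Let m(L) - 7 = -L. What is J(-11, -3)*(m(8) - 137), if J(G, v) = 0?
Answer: 0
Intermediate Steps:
m(L) = 7 - L
J(-11, -3)*(m(8) - 137) = 0*((7 - 1*8) - 137) = 0*((7 - 8) - 137) = 0*(-1 - 137) = 0*(-138) = 0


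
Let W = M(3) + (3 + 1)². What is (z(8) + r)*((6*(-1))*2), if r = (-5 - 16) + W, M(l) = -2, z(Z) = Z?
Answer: -12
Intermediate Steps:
W = 14 (W = -2 + (3 + 1)² = -2 + 4² = -2 + 16 = 14)
r = -7 (r = (-5 - 16) + 14 = -21 + 14 = -7)
(z(8) + r)*((6*(-1))*2) = (8 - 7)*((6*(-1))*2) = 1*(-6*2) = 1*(-12) = -12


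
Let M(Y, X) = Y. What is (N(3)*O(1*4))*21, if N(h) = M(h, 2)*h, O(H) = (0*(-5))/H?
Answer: 0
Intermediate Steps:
O(H) = 0 (O(H) = 0/H = 0)
N(h) = h² (N(h) = h*h = h²)
(N(3)*O(1*4))*21 = (3²*0)*21 = (9*0)*21 = 0*21 = 0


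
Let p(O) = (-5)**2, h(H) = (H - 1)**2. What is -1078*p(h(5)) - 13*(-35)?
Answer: -26495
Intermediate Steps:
h(H) = (-1 + H)**2
p(O) = 25
-1078*p(h(5)) - 13*(-35) = -1078*25 - 13*(-35) = -26950 + 455 = -26495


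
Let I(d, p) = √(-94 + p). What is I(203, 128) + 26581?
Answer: 26581 + √34 ≈ 26587.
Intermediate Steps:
I(203, 128) + 26581 = √(-94 + 128) + 26581 = √34 + 26581 = 26581 + √34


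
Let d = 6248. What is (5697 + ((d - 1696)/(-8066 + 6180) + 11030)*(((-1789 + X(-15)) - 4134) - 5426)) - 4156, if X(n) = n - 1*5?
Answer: -118224937003/943 ≈ -1.2537e+8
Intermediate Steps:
X(n) = -5 + n (X(n) = n - 5 = -5 + n)
(5697 + ((d - 1696)/(-8066 + 6180) + 11030)*(((-1789 + X(-15)) - 4134) - 5426)) - 4156 = (5697 + ((6248 - 1696)/(-8066 + 6180) + 11030)*(((-1789 + (-5 - 15)) - 4134) - 5426)) - 4156 = (5697 + (4552/(-1886) + 11030)*(((-1789 - 20) - 4134) - 5426)) - 4156 = (5697 + (4552*(-1/1886) + 11030)*((-1809 - 4134) - 5426)) - 4156 = (5697 + (-2276/943 + 11030)*(-5943 - 5426)) - 4156 = (5697 + (10399014/943)*(-11369)) - 4156 = (5697 - 118226390166/943) - 4156 = -118221017895/943 - 4156 = -118224937003/943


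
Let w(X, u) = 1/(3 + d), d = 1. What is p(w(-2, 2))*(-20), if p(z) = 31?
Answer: -620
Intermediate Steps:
w(X, u) = ¼ (w(X, u) = 1/(3 + 1) = 1/4 = ¼)
p(w(-2, 2))*(-20) = 31*(-20) = -620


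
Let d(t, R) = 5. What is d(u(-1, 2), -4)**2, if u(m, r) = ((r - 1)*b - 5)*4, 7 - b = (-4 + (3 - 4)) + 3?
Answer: 25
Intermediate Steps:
b = 9 (b = 7 - ((-4 + (3 - 4)) + 3) = 7 - ((-4 - 1) + 3) = 7 - (-5 + 3) = 7 - 1*(-2) = 7 + 2 = 9)
u(m, r) = -56 + 36*r (u(m, r) = ((r - 1)*9 - 5)*4 = ((-1 + r)*9 - 5)*4 = ((-9 + 9*r) - 5)*4 = (-14 + 9*r)*4 = -56 + 36*r)
d(u(-1, 2), -4)**2 = 5**2 = 25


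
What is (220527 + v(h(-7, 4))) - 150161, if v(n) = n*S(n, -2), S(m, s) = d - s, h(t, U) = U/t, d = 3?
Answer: 492542/7 ≈ 70363.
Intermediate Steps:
S(m, s) = 3 - s
v(n) = 5*n (v(n) = n*(3 - 1*(-2)) = n*(3 + 2) = n*5 = 5*n)
(220527 + v(h(-7, 4))) - 150161 = (220527 + 5*(4/(-7))) - 150161 = (220527 + 5*(4*(-1/7))) - 150161 = (220527 + 5*(-4/7)) - 150161 = (220527 - 20/7) - 150161 = 1543669/7 - 150161 = 492542/7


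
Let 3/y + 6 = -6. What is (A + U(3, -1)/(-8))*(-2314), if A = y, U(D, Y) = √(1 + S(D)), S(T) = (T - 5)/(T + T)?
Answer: 1157/2 + 1157*√6/12 ≈ 814.67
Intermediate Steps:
S(T) = (-5 + T)/(2*T) (S(T) = (-5 + T)/((2*T)) = (-5 + T)*(1/(2*T)) = (-5 + T)/(2*T))
y = -¼ (y = 3/(-6 - 6) = 3/(-12) = 3*(-1/12) = -¼ ≈ -0.25000)
U(D, Y) = √(1 + (-5 + D)/(2*D))
A = -¼ ≈ -0.25000
(A + U(3, -1)/(-8))*(-2314) = (-¼ + (√(6 - 10/3)/2)/(-8))*(-2314) = (-¼ + (√(6 - 10*⅓)/2)*(-⅛))*(-2314) = (-¼ + (√(6 - 10/3)/2)*(-⅛))*(-2314) = (-¼ + (√(8/3)/2)*(-⅛))*(-2314) = (-¼ + ((2*√6/3)/2)*(-⅛))*(-2314) = (-¼ + (√6/3)*(-⅛))*(-2314) = (-¼ - √6/24)*(-2314) = 1157/2 + 1157*√6/12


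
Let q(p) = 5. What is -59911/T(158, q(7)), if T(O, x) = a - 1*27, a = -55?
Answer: 59911/82 ≈ 730.62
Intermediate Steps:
T(O, x) = -82 (T(O, x) = -55 - 1*27 = -55 - 27 = -82)
-59911/T(158, q(7)) = -59911/(-82) = -59911*(-1/82) = 59911/82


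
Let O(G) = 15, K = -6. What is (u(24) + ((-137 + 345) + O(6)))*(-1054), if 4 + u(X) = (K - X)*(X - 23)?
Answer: -199206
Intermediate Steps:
u(X) = -4 + (-23 + X)*(-6 - X) (u(X) = -4 + (-6 - X)*(X - 23) = -4 + (-6 - X)*(-23 + X) = -4 + (-23 + X)*(-6 - X))
(u(24) + ((-137 + 345) + O(6)))*(-1054) = ((134 - 1*24**2 + 17*24) + ((-137 + 345) + 15))*(-1054) = ((134 - 1*576 + 408) + (208 + 15))*(-1054) = ((134 - 576 + 408) + 223)*(-1054) = (-34 + 223)*(-1054) = 189*(-1054) = -199206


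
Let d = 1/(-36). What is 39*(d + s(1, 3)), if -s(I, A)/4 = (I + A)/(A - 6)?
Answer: 2483/12 ≈ 206.92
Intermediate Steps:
s(I, A) = -4*(A + I)/(-6 + A) (s(I, A) = -4*(I + A)/(A - 6) = -4*(A + I)/(-6 + A))
d = -1/36 ≈ -0.027778
39*(d + s(1, 3)) = 39*(-1/36 + 4*(-1*3 - 1*1)/(-6 + 3)) = 39*(-1/36 + 4*(-3 - 1)/(-3)) = 39*(-1/36 + 4*(-⅓)*(-4)) = 39*(-1/36 + 16/3) = 39*(191/36) = 2483/12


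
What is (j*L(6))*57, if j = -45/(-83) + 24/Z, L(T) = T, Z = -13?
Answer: -481194/1079 ≈ -445.96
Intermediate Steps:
j = -1407/1079 (j = -45/(-83) + 24/(-13) = -45*(-1/83) + 24*(-1/13) = 45/83 - 24/13 = -1407/1079 ≈ -1.3040)
(j*L(6))*57 = -1407/1079*6*57 = -8442/1079*57 = -481194/1079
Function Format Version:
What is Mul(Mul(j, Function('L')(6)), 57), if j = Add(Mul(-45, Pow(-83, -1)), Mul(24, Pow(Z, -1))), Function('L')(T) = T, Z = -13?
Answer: Rational(-481194, 1079) ≈ -445.96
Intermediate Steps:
j = Rational(-1407, 1079) (j = Add(Mul(-45, Pow(-83, -1)), Mul(24, Pow(-13, -1))) = Add(Mul(-45, Rational(-1, 83)), Mul(24, Rational(-1, 13))) = Add(Rational(45, 83), Rational(-24, 13)) = Rational(-1407, 1079) ≈ -1.3040)
Mul(Mul(j, Function('L')(6)), 57) = Mul(Mul(Rational(-1407, 1079), 6), 57) = Mul(Rational(-8442, 1079), 57) = Rational(-481194, 1079)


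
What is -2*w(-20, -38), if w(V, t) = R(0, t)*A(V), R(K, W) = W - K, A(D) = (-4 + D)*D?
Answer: 36480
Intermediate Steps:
A(D) = D*(-4 + D)
w(V, t) = V*t*(-4 + V) (w(V, t) = (t - 1*0)*(V*(-4 + V)) = (t + 0)*(V*(-4 + V)) = t*(V*(-4 + V)) = V*t*(-4 + V))
-2*w(-20, -38) = -(-40)*(-38)*(-4 - 20) = -(-40)*(-38)*(-24) = -2*(-18240) = 36480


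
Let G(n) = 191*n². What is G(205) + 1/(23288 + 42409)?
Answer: 527335037176/65697 ≈ 8.0268e+6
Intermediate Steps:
G(205) + 1/(23288 + 42409) = 191*205² + 1/(23288 + 42409) = 191*42025 + 1/65697 = 8026775 + 1/65697 = 527335037176/65697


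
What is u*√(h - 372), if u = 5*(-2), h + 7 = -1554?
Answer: -10*I*√1933 ≈ -439.66*I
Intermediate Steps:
h = -1561 (h = -7 - 1554 = -1561)
u = -10
u*√(h - 372) = -10*√(-1561 - 372) = -10*I*√1933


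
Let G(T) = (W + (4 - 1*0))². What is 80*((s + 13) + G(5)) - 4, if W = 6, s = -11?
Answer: 8156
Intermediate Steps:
G(T) = 100 (G(T) = (6 + (4 - 1*0))² = (6 + (4 + 0))² = (6 + 4)² = 10² = 100)
80*((s + 13) + G(5)) - 4 = 80*((-11 + 13) + 100) - 4 = 80*(2 + 100) - 4 = 80*102 - 4 = 8160 - 4 = 8156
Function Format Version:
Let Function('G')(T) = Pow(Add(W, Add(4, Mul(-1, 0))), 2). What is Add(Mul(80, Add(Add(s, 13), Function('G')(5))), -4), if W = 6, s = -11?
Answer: 8156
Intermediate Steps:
Function('G')(T) = 100 (Function('G')(T) = Pow(Add(6, Add(4, Mul(-1, 0))), 2) = Pow(Add(6, Add(4, 0)), 2) = Pow(Add(6, 4), 2) = Pow(10, 2) = 100)
Add(Mul(80, Add(Add(s, 13), Function('G')(5))), -4) = Add(Mul(80, Add(Add(-11, 13), 100)), -4) = Add(Mul(80, Add(2, 100)), -4) = Add(Mul(80, 102), -4) = Add(8160, -4) = 8156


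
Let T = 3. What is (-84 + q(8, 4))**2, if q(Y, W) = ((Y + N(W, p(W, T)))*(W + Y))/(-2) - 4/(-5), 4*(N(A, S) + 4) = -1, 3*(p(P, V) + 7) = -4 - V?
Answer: 1117249/100 ≈ 11172.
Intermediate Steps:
p(P, V) = -25/3 - V/3 (p(P, V) = -7 + (-4 - V)/3 = -7 + (-4/3 - V/3) = -25/3 - V/3)
N(A, S) = -17/4 (N(A, S) = -4 + (1/4)*(-1) = -4 - 1/4 = -17/4)
q(Y, W) = 4/5 - (-17/4 + Y)*(W + Y)/2 (q(Y, W) = ((Y - 17/4)*(W + Y))/(-2) - 4/(-5) = ((-17/4 + Y)*(W + Y))*(-1/2) - 4*(-1/5) = -(-17/4 + Y)*(W + Y)/2 + 4/5 = 4/5 - (-17/4 + Y)*(W + Y)/2)
(-84 + q(8, 4))**2 = (-84 + (4/5 - 1/2*8**2 + (17/8)*4 + (17/8)*8 - 1/2*4*8))**2 = (-84 + (4/5 - 1/2*64 + 17/2 + 17 - 16))**2 = (-84 + (4/5 - 32 + 17/2 + 17 - 16))**2 = (-84 - 217/10)**2 = (-1057/10)**2 = 1117249/100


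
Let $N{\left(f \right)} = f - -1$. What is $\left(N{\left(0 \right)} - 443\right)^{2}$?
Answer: $195364$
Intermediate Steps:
$N{\left(f \right)} = 1 + f$ ($N{\left(f \right)} = f + 1 = 1 + f$)
$\left(N{\left(0 \right)} - 443\right)^{2} = \left(\left(1 + 0\right) - 443\right)^{2} = \left(1 - 443\right)^{2} = \left(-442\right)^{2} = 195364$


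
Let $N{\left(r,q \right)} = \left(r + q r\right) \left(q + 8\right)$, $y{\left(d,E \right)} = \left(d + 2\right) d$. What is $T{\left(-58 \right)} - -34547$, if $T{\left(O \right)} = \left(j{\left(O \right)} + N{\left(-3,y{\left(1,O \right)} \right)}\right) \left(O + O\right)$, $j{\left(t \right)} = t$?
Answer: $56587$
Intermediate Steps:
$y{\left(d,E \right)} = d \left(2 + d\right)$ ($y{\left(d,E \right)} = \left(2 + d\right) d = d \left(2 + d\right)$)
$N{\left(r,q \right)} = \left(8 + q\right) \left(r + q r\right)$ ($N{\left(r,q \right)} = \left(r + q r\right) \left(8 + q\right) = \left(8 + q\right) \left(r + q r\right)$)
$T{\left(O \right)} = 2 O \left(-132 + O\right)$ ($T{\left(O \right)} = \left(O - 3 \left(8 + \left(1 \left(2 + 1\right)\right)^{2} + 9 \cdot 1 \left(2 + 1\right)\right)\right) \left(O + O\right) = \left(O - 3 \left(8 + \left(1 \cdot 3\right)^{2} + 9 \cdot 1 \cdot 3\right)\right) 2 O = \left(O - 3 \left(8 + 3^{2} + 9 \cdot 3\right)\right) 2 O = \left(O - 3 \left(8 + 9 + 27\right)\right) 2 O = \left(O - 132\right) 2 O = \left(-132 + O\right) 2 O = 2 O \left(-132 + O\right)$)
$T{\left(-58 \right)} - -34547 = 2 \left(-58\right) \left(-132 - 58\right) - -34547 = 2 \left(-58\right) \left(-190\right) + 34547 = 22040 + 34547 = 56587$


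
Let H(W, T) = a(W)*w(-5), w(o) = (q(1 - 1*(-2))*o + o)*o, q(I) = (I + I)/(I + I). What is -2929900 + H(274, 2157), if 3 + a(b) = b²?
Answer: 823750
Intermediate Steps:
q(I) = 1 (q(I) = (2*I)/((2*I)) = (2*I)*(1/(2*I)) = 1)
a(b) = -3 + b²
w(o) = 2*o² (w(o) = (1*o + o)*o = (o + o)*o = (2*o)*o = 2*o²)
H(W, T) = -150 + 50*W² (H(W, T) = (-3 + W²)*(2*(-5)²) = (-3 + W²)*(2*25) = (-3 + W²)*50 = -150 + 50*W²)
-2929900 + H(274, 2157) = -2929900 + (-150 + 50*274²) = -2929900 + (-150 + 50*75076) = -2929900 + (-150 + 3753800) = -2929900 + 3753650 = 823750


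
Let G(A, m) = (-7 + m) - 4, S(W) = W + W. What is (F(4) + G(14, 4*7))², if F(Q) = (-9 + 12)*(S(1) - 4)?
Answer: 121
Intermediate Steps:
S(W) = 2*W
F(Q) = -6 (F(Q) = (-9 + 12)*(2*1 - 4) = 3*(2 - 4) = 3*(-2) = -6)
G(A, m) = -11 + m
(F(4) + G(14, 4*7))² = (-6 + (-11 + 4*7))² = (-6 + (-11 + 28))² = (-6 + 17)² = 11² = 121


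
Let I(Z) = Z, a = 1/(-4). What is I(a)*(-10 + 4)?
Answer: 3/2 ≈ 1.5000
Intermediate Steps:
a = -1/4 (a = 1*(-1/4) = -1/4 ≈ -0.25000)
I(a)*(-10 + 4) = -(-10 + 4)/4 = -1/4*(-6) = 3/2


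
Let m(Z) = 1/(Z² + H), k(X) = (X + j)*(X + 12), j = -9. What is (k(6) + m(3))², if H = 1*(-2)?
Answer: 142129/49 ≈ 2900.6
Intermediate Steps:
H = -2
k(X) = (-9 + X)*(12 + X) (k(X) = (X - 9)*(X + 12) = (-9 + X)*(12 + X))
m(Z) = 1/(-2 + Z²) (m(Z) = 1/(Z² - 2) = 1/(-2 + Z²))
(k(6) + m(3))² = ((-108 + 6² + 3*6) + 1/(-2 + 3²))² = ((-108 + 36 + 18) + 1/(-2 + 9))² = (-54 + 1/7)² = (-54 + ⅐)² = (-377/7)² = 142129/49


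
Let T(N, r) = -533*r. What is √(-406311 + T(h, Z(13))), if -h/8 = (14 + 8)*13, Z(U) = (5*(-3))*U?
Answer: 2*I*√75594 ≈ 549.89*I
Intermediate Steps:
Z(U) = -15*U
h = -2288 (h = -8*(14 + 8)*13 = -176*13 = -8*286 = -2288)
√(-406311 + T(h, Z(13))) = √(-406311 - (-7995)*13) = √(-406311 - 533*(-195)) = √(-406311 + 103935) = √(-302376) = 2*I*√75594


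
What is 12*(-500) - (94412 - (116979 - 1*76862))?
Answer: -60295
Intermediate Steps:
12*(-500) - (94412 - (116979 - 1*76862)) = -6000 - (94412 - (116979 - 76862)) = -6000 - (94412 - 1*40117) = -6000 - (94412 - 40117) = -6000 - 1*54295 = -6000 - 54295 = -60295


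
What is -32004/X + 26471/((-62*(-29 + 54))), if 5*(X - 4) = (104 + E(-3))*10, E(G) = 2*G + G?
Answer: -27370787/150350 ≈ -182.05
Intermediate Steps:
E(G) = 3*G
X = 194 (X = 4 + ((104 + 3*(-3))*10)/5 = 4 + ((104 - 9)*10)/5 = 4 + (95*10)/5 = 4 + (⅕)*950 = 4 + 190 = 194)
-32004/X + 26471/((-62*(-29 + 54))) = -32004/194 + 26471/((-62*(-29 + 54))) = -32004*1/194 + 26471/((-62*25)) = -16002/97 + 26471/(-1550) = -16002/97 + 26471*(-1/1550) = -16002/97 - 26471/1550 = -27370787/150350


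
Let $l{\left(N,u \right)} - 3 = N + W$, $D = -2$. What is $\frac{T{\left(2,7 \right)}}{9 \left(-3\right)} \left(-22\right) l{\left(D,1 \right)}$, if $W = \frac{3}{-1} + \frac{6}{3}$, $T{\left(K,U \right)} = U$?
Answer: $0$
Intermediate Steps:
$W = -1$ ($W = 3 \left(-1\right) + 6 \cdot \frac{1}{3} = -3 + 2 = -1$)
$l{\left(N,u \right)} = 2 + N$ ($l{\left(N,u \right)} = 3 + \left(N - 1\right) = 3 + \left(-1 + N\right) = 2 + N$)
$\frac{T{\left(2,7 \right)}}{9 \left(-3\right)} \left(-22\right) l{\left(D,1 \right)} = \frac{7}{9 \left(-3\right)} \left(-22\right) \left(2 - 2\right) = \frac{7}{-27} \left(-22\right) 0 = 7 \left(- \frac{1}{27}\right) \left(-22\right) 0 = \left(- \frac{7}{27}\right) \left(-22\right) 0 = \frac{154}{27} \cdot 0 = 0$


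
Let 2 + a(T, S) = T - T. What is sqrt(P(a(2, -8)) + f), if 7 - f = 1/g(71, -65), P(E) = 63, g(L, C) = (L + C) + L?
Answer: sqrt(414953)/77 ≈ 8.3658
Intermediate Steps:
g(L, C) = C + 2*L (g(L, C) = (C + L) + L = C + 2*L)
a(T, S) = -2 (a(T, S) = -2 + (T - T) = -2 + 0 = -2)
f = 538/77 (f = 7 - 1/(-65 + 2*71) = 7 - 1/(-65 + 142) = 7 - 1/77 = 538/77 ≈ 6.9870)
sqrt(P(a(2, -8)) + f) = sqrt(63 + 538/77) = sqrt(5389/77) = sqrt(414953)/77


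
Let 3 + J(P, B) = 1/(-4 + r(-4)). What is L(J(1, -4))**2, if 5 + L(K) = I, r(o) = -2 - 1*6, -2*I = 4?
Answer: 49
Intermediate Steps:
I = -2 (I = -1/2*4 = -2)
r(o) = -8 (r(o) = -2 - 6 = -8)
J(P, B) = -37/12 (J(P, B) = -3 + 1/(-4 - 8) = -3 + 1/(-12) = -3 - 1/12 = -37/12)
L(K) = -7 (L(K) = -5 - 2 = -7)
L(J(1, -4))**2 = (-7)**2 = 49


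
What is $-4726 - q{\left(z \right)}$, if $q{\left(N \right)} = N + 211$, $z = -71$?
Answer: $-4866$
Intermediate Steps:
$q{\left(N \right)} = 211 + N$
$-4726 - q{\left(z \right)} = -4726 - \left(211 - 71\right) = -4726 - 140 = -4866$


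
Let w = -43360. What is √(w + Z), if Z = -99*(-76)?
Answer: 34*I*√31 ≈ 189.3*I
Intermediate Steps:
Z = 7524
√(w + Z) = √(-43360 + 7524) = √(-35836) = 34*I*√31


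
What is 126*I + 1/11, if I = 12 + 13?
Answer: 34651/11 ≈ 3150.1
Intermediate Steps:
I = 25
126*I + 1/11 = 126*25 + 1/11 = 3150 + 1/11 = 34651/11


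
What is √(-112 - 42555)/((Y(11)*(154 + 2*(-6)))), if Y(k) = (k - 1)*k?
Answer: I*√42667/15620 ≈ 0.013224*I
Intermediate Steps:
Y(k) = k*(-1 + k) (Y(k) = (-1 + k)*k = k*(-1 + k))
√(-112 - 42555)/((Y(11)*(154 + 2*(-6)))) = √(-112 - 42555)/(((11*(-1 + 11))*(154 + 2*(-6)))) = √(-42667)/(((11*10)*(154 - 12))) = (I*√42667)/((110*142)) = (I*√42667)/15620 = (I*√42667)*(1/15620) = I*√42667/15620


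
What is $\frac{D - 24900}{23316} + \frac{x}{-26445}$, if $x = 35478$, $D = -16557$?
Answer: $- \frac{213726157}{68510180} \approx -3.1196$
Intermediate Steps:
$\frac{D - 24900}{23316} + \frac{x}{-26445} = \frac{-16557 - 24900}{23316} + \frac{35478}{-26445} = \left(-16557 - 24900\right) \frac{1}{23316} + 35478 \left(- \frac{1}{26445}\right) = \left(-41457\right) \frac{1}{23316} - \frac{11826}{8815} = - \frac{13819}{7772} - \frac{11826}{8815} = - \frac{213726157}{68510180}$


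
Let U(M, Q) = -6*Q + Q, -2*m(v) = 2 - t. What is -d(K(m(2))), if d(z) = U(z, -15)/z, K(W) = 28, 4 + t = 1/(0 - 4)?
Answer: -75/28 ≈ -2.6786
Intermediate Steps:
t = -17/4 (t = -4 + 1/(0 - 4) = -4 + 1/(-4) = -4 - ¼ = -17/4 ≈ -4.2500)
m(v) = -25/8 (m(v) = -(2 - 1*(-17/4))/2 = -(2 + 17/4)/2 = -½*25/4 = -25/8)
U(M, Q) = -5*Q
d(z) = 75/z (d(z) = (-5*(-15))/z = 75/z)
-d(K(m(2))) = -75/28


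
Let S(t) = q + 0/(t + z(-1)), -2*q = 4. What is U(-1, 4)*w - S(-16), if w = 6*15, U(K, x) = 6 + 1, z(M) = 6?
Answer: 632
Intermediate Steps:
q = -2 (q = -½*4 = -2)
U(K, x) = 7
w = 90
S(t) = -2 (S(t) = -2 + 0/(t + 6) = -2 + 0/(6 + t) = -2 + 0 = -2)
U(-1, 4)*w - S(-16) = 7*90 - 1*(-2) = 630 + 2 = 632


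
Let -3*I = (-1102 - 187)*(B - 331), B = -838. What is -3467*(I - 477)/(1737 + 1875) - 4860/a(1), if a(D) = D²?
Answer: 1294129016/2709 ≈ 4.7771e+5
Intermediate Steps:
I = -1506841/3 (I = -(-1102 - 187)*(-838 - 331)/3 = -(-1289)*(-1169)/3 = -⅓*1506841 = -1506841/3 ≈ -5.0228e+5)
-3467*(I - 477)/(1737 + 1875) - 4860/a(1) = -3467*(-1506841/3 - 477)/(1737 + 1875) - 4860/(1²) = -3467/(3612/(-1508272/3)) - 4860/1 = -3467/(3612*(-3/1508272)) - 4860*1 = -3467/(-2709/377068) - 4860 = -3467*(-377068/2709) - 4860 = 1307294756/2709 - 4860 = 1294129016/2709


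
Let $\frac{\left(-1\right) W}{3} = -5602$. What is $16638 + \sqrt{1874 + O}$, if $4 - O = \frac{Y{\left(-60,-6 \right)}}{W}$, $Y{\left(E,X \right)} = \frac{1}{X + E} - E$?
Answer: $16638 + \frac{\sqrt{64181350500619}}{184866} \approx 16681.0$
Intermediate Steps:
$W = 16806$ ($W = \left(-3\right) \left(-5602\right) = 16806$)
$Y{\left(E,X \right)} = \frac{1}{E + X} - E$
$O = \frac{4432825}{1109196}$ ($O = 4 - \frac{\frac{1}{-60 - 6} \left(1 - \left(-60\right)^{2} - \left(-60\right) \left(-6\right)\right)}{16806} = 4 - \frac{1 - 3600 - 360}{-66} \cdot \frac{1}{16806} = 4 - - \frac{1 - 3600 - 360}{66} \cdot \frac{1}{16806} = 4 - \left(- \frac{1}{66}\right) \left(-3959\right) \frac{1}{16806} = 4 - \frac{3959}{66} \cdot \frac{1}{16806} = 4 - \frac{3959}{1109196} = \frac{4432825}{1109196} \approx 3.9964$)
$16638 + \sqrt{1874 + O} = 16638 + \sqrt{1874 + \frac{4432825}{1109196}} = 16638 + \sqrt{\frac{2083066129}{1109196}} = 16638 + \frac{\sqrt{64181350500619}}{184866}$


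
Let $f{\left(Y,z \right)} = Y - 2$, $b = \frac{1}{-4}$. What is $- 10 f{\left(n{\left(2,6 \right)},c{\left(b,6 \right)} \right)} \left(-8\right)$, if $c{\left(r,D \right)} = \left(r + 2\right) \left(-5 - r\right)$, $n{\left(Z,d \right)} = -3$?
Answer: $-400$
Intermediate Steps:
$b = - \frac{1}{4} \approx -0.25$
$c{\left(r,D \right)} = \left(-5 - r\right) \left(2 + r\right)$ ($c{\left(r,D \right)} = \left(2 + r\right) \left(-5 - r\right) = \left(-5 - r\right) \left(2 + r\right)$)
$f{\left(Y,z \right)} = -2 + Y$ ($f{\left(Y,z \right)} = Y - 2 = -2 + Y$)
$- 10 f{\left(n{\left(2,6 \right)},c{\left(b,6 \right)} \right)} \left(-8\right) = - 10 \left(-2 - 3\right) \left(-8\right) = \left(-10\right) \left(-5\right) \left(-8\right) = 50 \left(-8\right) = -400$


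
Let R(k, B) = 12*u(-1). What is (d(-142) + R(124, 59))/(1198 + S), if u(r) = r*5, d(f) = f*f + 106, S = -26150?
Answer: -10105/12476 ≈ -0.80995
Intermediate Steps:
d(f) = 106 + f**2 (d(f) = f**2 + 106 = 106 + f**2)
u(r) = 5*r
R(k, B) = -60 (R(k, B) = 12*(5*(-1)) = 12*(-5) = -60)
(d(-142) + R(124, 59))/(1198 + S) = ((106 + (-142)**2) - 60)/(1198 - 26150) = ((106 + 20164) - 60)/(-24952) = (20270 - 60)*(-1/24952) = 20210*(-1/24952) = -10105/12476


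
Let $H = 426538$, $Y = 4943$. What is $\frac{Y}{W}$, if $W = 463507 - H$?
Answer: $\frac{4943}{36969} \approx 0.13371$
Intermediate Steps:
$W = 36969$ ($W = 463507 - 426538 = 36969$)
$\frac{Y}{W} = \frac{4943}{36969}$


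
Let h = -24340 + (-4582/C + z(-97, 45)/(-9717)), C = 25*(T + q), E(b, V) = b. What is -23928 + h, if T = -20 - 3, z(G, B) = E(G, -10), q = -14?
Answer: -433799031281/8988225 ≈ -48263.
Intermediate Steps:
z(G, B) = G
T = -23
C = -925 (C = 25*(-23 - 14) = 25*(-37) = -925)
h = -218728783481/8988225 (h = -24340 + (-4582/(-925) - 97/(-9717)) = -24340 + (-4582*(-1/925) - 97*(-1/9717)) = -24340 + (4582/925 + 97/9717) = -24340 + 44613019/8988225 = -218728783481/8988225 ≈ -24335.)
-23928 + h = -23928 - 218728783481/8988225 = -433799031281/8988225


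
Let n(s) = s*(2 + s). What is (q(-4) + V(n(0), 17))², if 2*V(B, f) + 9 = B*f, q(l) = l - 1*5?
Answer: 729/4 ≈ 182.25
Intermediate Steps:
q(l) = -5 + l (q(l) = l - 5 = -5 + l)
V(B, f) = -9/2 + B*f/2 (V(B, f) = -9/2 + (B*f)/2 = -9/2 + B*f/2)
(q(-4) + V(n(0), 17))² = ((-5 - 4) + (-9/2 + (½)*(0*(2 + 0))*17))² = (-9 + (-9/2 + (½)*(0*2)*17))² = (-9 + (-9/2 + (½)*0*17))² = (-9 + (-9/2 + 0))² = (-9 - 9/2)² = (-27/2)² = 729/4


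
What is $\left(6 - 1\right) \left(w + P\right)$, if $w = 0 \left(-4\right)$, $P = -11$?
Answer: $-55$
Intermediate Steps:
$w = 0$
$\left(6 - 1\right) \left(w + P\right) = \left(6 - 1\right) \left(0 - 11\right) = \left(6 - 1\right) \left(-11\right) = 5 \left(-11\right) = -55$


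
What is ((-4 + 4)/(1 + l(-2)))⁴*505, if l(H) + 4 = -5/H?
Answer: 0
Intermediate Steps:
l(H) = -4 - 5/H
((-4 + 4)/(1 + l(-2)))⁴*505 = ((-4 + 4)/(1 + (-4 - 5/(-2))))⁴*505 = (0/(1 + (-4 - 5*(-½))))⁴*505 = (0/(1 + (-4 + 5/2)))⁴*505 = (0/(1 - 3/2))⁴*505 = (0/(-½))⁴*505 = (0*(-2))⁴*505 = 0⁴*505 = 0*505 = 0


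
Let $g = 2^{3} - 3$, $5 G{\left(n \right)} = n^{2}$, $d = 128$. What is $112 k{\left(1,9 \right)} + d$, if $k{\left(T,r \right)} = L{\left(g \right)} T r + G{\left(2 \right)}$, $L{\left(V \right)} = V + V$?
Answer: $\frac{51488}{5} \approx 10298.0$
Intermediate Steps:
$G{\left(n \right)} = \frac{n^{2}}{5}$
$g = 5$ ($g = 8 - 3 = 5$)
$L{\left(V \right)} = 2 V$
$k{\left(T,r \right)} = \frac{4}{5} + 10 T r$ ($k{\left(T,r \right)} = 2 \cdot 5 T r + \frac{2^{2}}{5} = 10 T r + \frac{1}{5} \cdot 4 = 10 T r + \frac{4}{5} = \frac{4}{5} + 10 T r$)
$112 k{\left(1,9 \right)} + d = 112 \left(\frac{4}{5} + 10 \cdot 1 \cdot 9\right) + 128 = 112 \left(\frac{4}{5} + 90\right) + 128 = 112 \cdot \frac{454}{5} + 128 = \frac{50848}{5} + 128 = \frac{51488}{5}$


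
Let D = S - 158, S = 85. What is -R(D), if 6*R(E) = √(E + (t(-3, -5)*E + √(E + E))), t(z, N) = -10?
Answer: -√(657 + I*√146)/6 ≈ -4.2722 - 0.039282*I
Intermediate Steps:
D = -73 (D = 85 - 158 = -73)
R(E) = √(-9*E + √2*√E)/6 (R(E) = √(E + (-10*E + √(E + E)))/6 = √(E + (-10*E + √(2*E)))/6 = √(E + (-10*E + √2*√E))/6 = √(-9*E + √2*√E)/6)
-R(D) = -√(-9*(-73) + √2*√(-73))/6 = -√(657 + √2*(I*√73))/6 = -√(657 + I*√146)/6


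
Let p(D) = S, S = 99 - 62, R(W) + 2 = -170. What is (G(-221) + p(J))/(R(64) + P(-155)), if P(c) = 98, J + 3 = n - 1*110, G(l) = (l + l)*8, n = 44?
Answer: 3499/74 ≈ 47.284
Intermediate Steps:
G(l) = 16*l (G(l) = (2*l)*8 = 16*l)
R(W) = -172 (R(W) = -2 - 170 = -172)
J = -69 (J = -3 + (44 - 1*110) = -3 + (44 - 110) = -3 - 66 = -69)
S = 37
p(D) = 37
(G(-221) + p(J))/(R(64) + P(-155)) = (16*(-221) + 37)/(-172 + 98) = (-3536 + 37)/(-74) = -3499*(-1/74) = 3499/74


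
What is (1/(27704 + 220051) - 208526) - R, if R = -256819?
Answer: 11964832216/247755 ≈ 48293.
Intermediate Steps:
(1/(27704 + 220051) - 208526) - R = (1/(27704 + 220051) - 208526) - 1*(-256819) = (1/247755 - 208526) + 256819 = -51663359129/247755 + 256819 = 11964832216/247755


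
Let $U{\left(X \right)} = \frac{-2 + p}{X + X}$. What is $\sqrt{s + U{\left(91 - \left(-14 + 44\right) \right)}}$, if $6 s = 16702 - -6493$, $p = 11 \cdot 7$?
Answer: $\frac{266 \sqrt{1830}}{183} \approx 62.181$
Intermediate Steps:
$p = 77$
$s = \frac{23195}{6}$ ($s = \frac{16702 - -6493}{6} = \frac{16702 + 6493}{6} = \frac{1}{6} \cdot 23195 = \frac{23195}{6} \approx 3865.8$)
$U{\left(X \right)} = \frac{75}{2 X}$ ($U{\left(X \right)} = \frac{-2 + 77}{X + X} = \frac{75}{2 X}$)
$\sqrt{s + U{\left(91 - \left(-14 + 44\right) \right)}} = \sqrt{\frac{23195}{6} + \frac{75}{2 \left(91 - \left(-14 + 44\right)\right)}} = \sqrt{\frac{23195}{6} + \frac{75}{2 \left(91 - 30\right)}} = \sqrt{\frac{23195}{6} + \frac{75}{2 \cdot 61}} = \sqrt{\frac{23195}{6} + \frac{75}{2} \cdot \frac{1}{61}} = \sqrt{\frac{23195}{6} + \frac{75}{122}} = \sqrt{\frac{707560}{183}} = \frac{266 \sqrt{1830}}{183}$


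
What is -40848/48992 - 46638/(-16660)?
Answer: 12534072/6376615 ≈ 1.9656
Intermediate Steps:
-40848/48992 - 46638/(-16660) = -40848*1/48992 - 46638*(-1/16660) = -2553/3062 + 23319/8330 = 12534072/6376615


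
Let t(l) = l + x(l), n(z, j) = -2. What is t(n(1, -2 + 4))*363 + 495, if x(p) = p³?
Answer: -3135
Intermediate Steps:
t(l) = l + l³
t(n(1, -2 + 4))*363 + 495 = (-2 + (-2)³)*363 + 495 = (-2 - 8)*363 + 495 = -10*363 + 495 = -3630 + 495 = -3135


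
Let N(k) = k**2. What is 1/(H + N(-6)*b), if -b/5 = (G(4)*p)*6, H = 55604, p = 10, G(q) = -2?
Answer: 1/77204 ≈ 1.2953e-5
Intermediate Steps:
b = 600 (b = -5*(-2*10)*6 = -(-100)*6 = -5*(-120) = 600)
1/(H + N(-6)*b) = 1/(55604 + (-6)**2*600) = 1/(55604 + 36*600) = 1/(55604 + 21600) = 1/77204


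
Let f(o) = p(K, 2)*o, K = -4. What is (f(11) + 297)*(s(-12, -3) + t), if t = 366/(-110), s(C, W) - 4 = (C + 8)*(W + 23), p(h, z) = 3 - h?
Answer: -148342/5 ≈ -29668.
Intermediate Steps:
s(C, W) = 4 + (8 + C)*(23 + W) (s(C, W) = 4 + (C + 8)*(W + 23) = 4 + (8 + C)*(23 + W))
f(o) = 7*o (f(o) = (3 - 1*(-4))*o = (3 + 4)*o = 7*o)
t = -183/55 (t = 366*(-1/110) = -183/55 ≈ -3.3273)
(f(11) + 297)*(s(-12, -3) + t) = (7*11 + 297)*((188 + 8*(-3) + 23*(-12) - 12*(-3)) - 183/55) = (77 + 297)*((188 - 24 - 276 + 36) - 183/55) = 374*(-76 - 183/55) = 374*(-4363/55) = -148342/5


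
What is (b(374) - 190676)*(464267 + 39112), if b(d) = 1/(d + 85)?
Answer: -4895096948473/51 ≈ -9.5982e+10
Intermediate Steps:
b(d) = 1/(85 + d)
(b(374) - 190676)*(464267 + 39112) = (1/(85 + 374) - 190676)*(464267 + 39112) = (1/459 - 190676)*503379 = -87520283/459*503379 = -4895096948473/51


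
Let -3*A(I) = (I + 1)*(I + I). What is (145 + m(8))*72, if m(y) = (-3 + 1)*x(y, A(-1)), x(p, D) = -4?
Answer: 11016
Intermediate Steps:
A(I) = -2*I*(1 + I)/3 (A(I) = -(I + 1)*(I + I)/3 = -(1 + I)*2*I/3 = -2*I*(1 + I)/3)
m(y) = 8 (m(y) = (-3 + 1)*(-4) = -2*(-4) = 8)
(145 + m(8))*72 = (145 + 8)*72 = 153*72 = 11016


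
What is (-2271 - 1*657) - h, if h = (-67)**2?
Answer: -7417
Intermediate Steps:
h = 4489
(-2271 - 1*657) - h = (-2271 - 1*657) - 1*4489 = (-2271 - 657) - 4489 = -2928 - 4489 = -7417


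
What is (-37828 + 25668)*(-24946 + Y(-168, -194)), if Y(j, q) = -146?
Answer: 305118720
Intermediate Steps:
(-37828 + 25668)*(-24946 + Y(-168, -194)) = (-37828 + 25668)*(-24946 - 146) = -12160*(-25092) = 305118720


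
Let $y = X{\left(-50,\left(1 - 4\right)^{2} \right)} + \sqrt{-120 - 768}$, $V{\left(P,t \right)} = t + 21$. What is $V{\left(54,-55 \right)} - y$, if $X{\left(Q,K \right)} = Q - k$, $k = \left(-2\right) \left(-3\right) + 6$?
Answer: $28 - 2 i \sqrt{222} \approx 28.0 - 29.799 i$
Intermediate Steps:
$k = 12$ ($k = 6 + 6 = 12$)
$X{\left(Q,K \right)} = -12 + Q$ ($X{\left(Q,K \right)} = Q - 12 = -12 + Q$)
$V{\left(P,t \right)} = 21 + t$
$y = -62 + 2 i \sqrt{222}$ ($y = \left(-12 - 50\right) + \sqrt{-120 - 768} = -62 + \sqrt{-888} = -62 + 2 i \sqrt{222} \approx -62.0 + 29.799 i$)
$V{\left(54,-55 \right)} - y = \left(21 - 55\right) - \left(-62 + 2 i \sqrt{222}\right) = -34 + \left(62 - 2 i \sqrt{222}\right) = 28 - 2 i \sqrt{222}$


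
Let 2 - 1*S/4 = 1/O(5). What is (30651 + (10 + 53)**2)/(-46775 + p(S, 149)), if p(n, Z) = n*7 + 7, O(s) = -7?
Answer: -8655/11677 ≈ -0.74120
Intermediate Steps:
S = 60/7 (S = 8 - 4/(-7) = 8 - 4*(-1/7) = 8 + 4/7 = 60/7 ≈ 8.5714)
p(n, Z) = 7 + 7*n (p(n, Z) = 7*n + 7 = 7 + 7*n)
(30651 + (10 + 53)**2)/(-46775 + p(S, 149)) = (30651 + (10 + 53)**2)/(-46775 + (7 + 7*(60/7))) = (30651 + 63**2)/(-46775 + (7 + 60)) = (30651 + 3969)/(-46775 + 67) = 34620/(-46708) = 34620*(-1/46708) = -8655/11677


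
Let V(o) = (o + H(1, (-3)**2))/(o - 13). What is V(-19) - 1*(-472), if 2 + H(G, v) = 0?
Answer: 15125/32 ≈ 472.66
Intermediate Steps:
H(G, v) = -2 (H(G, v) = -2 + 0 = -2)
V(o) = (-2 + o)/(-13 + o) (V(o) = (o - 2)/(o - 13) = (-2 + o)/(-13 + o))
V(-19) - 1*(-472) = (-2 - 19)/(-13 - 19) - 1*(-472) = -21/(-32) + 472 = -1/32*(-21) + 472 = 21/32 + 472 = 15125/32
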